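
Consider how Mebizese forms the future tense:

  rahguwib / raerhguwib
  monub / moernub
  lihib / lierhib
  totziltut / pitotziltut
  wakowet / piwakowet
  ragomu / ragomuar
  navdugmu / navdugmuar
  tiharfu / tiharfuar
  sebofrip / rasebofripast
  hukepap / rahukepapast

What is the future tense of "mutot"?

monub and totziltut both have last vowel 'u' yet inflect differently (moernub, pitotziltut), so the last vowel is not what conditions the rule; the final letter is.
"mutot" ends in -t. The stems ending in -t (totziltut → pitotziltut, wakowet → piwakowet) add the prefix pi-.
So mutot → pimutot.

pimutot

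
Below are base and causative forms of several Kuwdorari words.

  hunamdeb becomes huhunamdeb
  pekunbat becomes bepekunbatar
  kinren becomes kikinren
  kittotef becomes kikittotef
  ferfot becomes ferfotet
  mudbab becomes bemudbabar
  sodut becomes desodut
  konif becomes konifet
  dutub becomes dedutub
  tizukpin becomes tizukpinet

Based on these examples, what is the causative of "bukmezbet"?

dutub and hunamdeb both end in -b yet inflect differently (dedutub, huhunamdeb), so the final letter is not what conditions the rule; the last vowel is.
"bukmezbet" has last vowel 'e'. The stems whose last vowel is 'e' (kinren → kikinren, hunamdeb → huhunamdeb, kittotef → kikittotef) repeat the first consonant+vowel as a prefix.
So bukmezbet → bubukmezbet.

bubukmezbet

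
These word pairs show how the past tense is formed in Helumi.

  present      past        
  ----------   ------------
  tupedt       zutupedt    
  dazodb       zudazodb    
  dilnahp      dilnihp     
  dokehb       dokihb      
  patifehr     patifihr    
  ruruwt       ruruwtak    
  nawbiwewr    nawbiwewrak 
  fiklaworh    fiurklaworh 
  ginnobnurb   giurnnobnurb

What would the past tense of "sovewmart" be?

dazodb and dokehb both end in -b yet inflect differently (zudazodb, dokihb), so the final letter is not what conditions the rule; the second-to-last letter is.
"sovewmart" has second-to-last letter 'r'. The stems whose second-to-last letter is 'r' (fiklaworh → fiurklaworh, ginnobnurb → giurnnobnurb) insert -ur- after the first vowel.
The other patterns: stems whose second-to-last letter is 'd' add the prefix zu-; stems whose second-to-last letter is 'h' change the last vowel to 'i'; stems whose second-to-last letter is 'w' add -ak.
So sovewmart → sourvewmart.

sourvewmart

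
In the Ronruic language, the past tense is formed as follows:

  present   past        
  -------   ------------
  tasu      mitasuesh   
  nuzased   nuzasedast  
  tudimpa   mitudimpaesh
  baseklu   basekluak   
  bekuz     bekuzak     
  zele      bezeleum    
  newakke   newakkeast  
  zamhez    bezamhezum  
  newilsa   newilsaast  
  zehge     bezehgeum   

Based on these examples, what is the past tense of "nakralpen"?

"nakralpen" begins with n-. The stems beginning with n- (newakke → newakkeast, newilsa → newilsaast, nuzased → nuzasedast) add -ast.
So nakralpen → nakralpenast.

nakralpenast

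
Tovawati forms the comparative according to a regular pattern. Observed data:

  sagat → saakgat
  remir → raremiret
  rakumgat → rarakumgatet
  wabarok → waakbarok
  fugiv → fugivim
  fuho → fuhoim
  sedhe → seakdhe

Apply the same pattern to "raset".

rarasetet

rakumgat and sagat both end in -t yet inflect differently (rarakumgatet, saakgat), so the final letter is not what conditions the rule; the first letter is.
"raset" begins with r-. The stems beginning with r- (remir → raremiret, rakumgat → rarakumgatet) add ra- … -et around the stem.
So raset → rarasetet.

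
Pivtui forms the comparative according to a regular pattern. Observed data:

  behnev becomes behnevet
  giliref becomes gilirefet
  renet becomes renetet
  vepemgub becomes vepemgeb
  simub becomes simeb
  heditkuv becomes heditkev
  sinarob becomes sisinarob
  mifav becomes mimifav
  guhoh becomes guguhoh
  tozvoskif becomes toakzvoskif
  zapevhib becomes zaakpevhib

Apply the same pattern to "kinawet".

kinawetet

"kinawet" has last vowel 'e'. The stems whose last vowel is 'e' (behnev → behnevet, giliref → gilirefet, renet → renetet) add -et.
The other patterns: stems whose last vowel is 'u' change the last vowel to 'e'; stems whose last vowel is 'a' or 'o' repeat the first consonant+vowel as a prefix; stems whose last vowel is 'i' insert -ak- after the first vowel.
So kinawet → kinawetet.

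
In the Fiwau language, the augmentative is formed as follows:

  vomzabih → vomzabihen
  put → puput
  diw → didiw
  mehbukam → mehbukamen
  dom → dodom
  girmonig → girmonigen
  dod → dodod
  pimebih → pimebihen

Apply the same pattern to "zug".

zuzug

"zug" has 1 vowel. The stems with 1 vowel (dom → dodom, put → puput, dod → dodod) repeat the first consonant+vowel as a prefix.
The other pattern: stems with 3 vowels add -en.
So zug → zuzug.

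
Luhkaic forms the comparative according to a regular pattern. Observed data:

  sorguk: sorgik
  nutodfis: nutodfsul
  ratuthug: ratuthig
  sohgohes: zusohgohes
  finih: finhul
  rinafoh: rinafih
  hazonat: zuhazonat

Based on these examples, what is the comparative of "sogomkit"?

nutodfis and sohgohes both end in -s yet inflect differently (nutodfsul, zusohgohes), so the final letter is not what conditions the rule; the last vowel is.
"sogomkit" has last vowel 'i'. The stems whose last vowel is 'i' (finih → finhul, nutodfis → nutodfsul) delete the last vowel and add -ul.
So sogomkit → sogomktul.

sogomktul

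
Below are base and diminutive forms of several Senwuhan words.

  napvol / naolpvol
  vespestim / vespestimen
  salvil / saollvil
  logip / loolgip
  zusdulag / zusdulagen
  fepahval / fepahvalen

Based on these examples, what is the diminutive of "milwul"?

"milwul" has 2 vowels. The stems with 2 vowels (napvol → naolpvol, salvil → saollvil, logip → loolgip) insert -ol- after the first vowel.
So milwul → miollwul.

miollwul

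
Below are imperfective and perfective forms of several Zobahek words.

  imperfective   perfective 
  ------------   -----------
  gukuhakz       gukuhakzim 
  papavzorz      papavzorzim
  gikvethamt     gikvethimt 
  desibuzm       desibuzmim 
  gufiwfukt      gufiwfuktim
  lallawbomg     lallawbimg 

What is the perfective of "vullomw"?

vullimw

"vullomw" has second-to-last letter 'm'. The stems whose second-to-last letter is 'm' (lallawbomg → lallawbimg, gikvethamt → gikvethimt) change the last vowel to 'i'.
The other pattern: stems whose second-to-last letter is 'k', 'r' or 'z' add -im.
So vullomw → vullimw.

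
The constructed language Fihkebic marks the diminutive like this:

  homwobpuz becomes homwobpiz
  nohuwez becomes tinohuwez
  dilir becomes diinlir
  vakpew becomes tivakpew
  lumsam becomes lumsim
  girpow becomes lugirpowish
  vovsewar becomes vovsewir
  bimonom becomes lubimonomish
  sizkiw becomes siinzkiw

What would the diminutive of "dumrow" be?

ludumrowish

vakpew and sizkiw both end in -w yet inflect differently (tivakpew, siinzkiw), so the final letter is not what conditions the rule; the last vowel is.
"dumrow" has last vowel 'o'. The stems whose last vowel is 'o' (girpow → lugirpowish, bimonom → lubimonomish) add lu- … -ish around the stem.
The other patterns: stems whose last vowel is 'e' add the prefix ti-; stems whose last vowel is 'i' insert -in- after the first vowel; stems whose last vowel is 'a' or 'u' change the last vowel to 'i'.
So dumrow → ludumrowish.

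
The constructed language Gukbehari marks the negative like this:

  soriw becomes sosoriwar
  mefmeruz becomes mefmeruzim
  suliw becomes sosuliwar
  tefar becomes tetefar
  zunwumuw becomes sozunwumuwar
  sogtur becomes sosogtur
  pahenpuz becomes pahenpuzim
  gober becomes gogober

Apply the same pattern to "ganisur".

sogtur and zunwumuw both have last vowel 'u' yet inflect differently (sosogtur, sozunwumuwar), so the last vowel is not what conditions the rule; the final letter is.
"ganisur" ends in -r. The stems ending in -r (gober → gogober, tefar → tetefar, sogtur → sosogtur) repeat the first consonant+vowel as a prefix.
The other patterns: stems ending in -w add so- … -ar around the stem; stems ending in -z add -im.
So ganisur → gaganisur.

gaganisur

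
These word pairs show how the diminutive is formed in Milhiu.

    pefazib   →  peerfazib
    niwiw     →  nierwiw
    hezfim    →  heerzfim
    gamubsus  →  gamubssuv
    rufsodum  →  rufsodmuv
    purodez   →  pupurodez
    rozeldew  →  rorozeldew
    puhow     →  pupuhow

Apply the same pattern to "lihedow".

lilihedow

hezfim and rufsodum both end in -m yet inflect differently (heerzfim, rufsodmuv), so the final letter is not what conditions the rule; the last vowel is.
"lihedow" has last vowel 'o'. The one such stem in the data (puhow → pupuhow) repeats the first consonant+vowel as a prefix (as do purodez, rozeldew), so the same rule applies.
So lihedow → lilihedow.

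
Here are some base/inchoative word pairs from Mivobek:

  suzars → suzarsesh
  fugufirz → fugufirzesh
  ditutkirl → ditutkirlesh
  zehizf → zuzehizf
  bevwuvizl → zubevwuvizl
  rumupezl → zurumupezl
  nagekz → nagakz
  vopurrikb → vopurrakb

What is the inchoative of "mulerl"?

mulerlesh

ditutkirl and bevwuvizl both end in -l yet inflect differently (ditutkirlesh, zubevwuvizl), so the final letter is not what conditions the rule; the second-to-last letter is.
"mulerl" has second-to-last letter 'r'. The stems whose second-to-last letter is 'r' (suzars → suzarsesh, fugufirz → fugufirzesh, ditutkirl → ditutkirlesh) add -esh.
So mulerl → mulerlesh.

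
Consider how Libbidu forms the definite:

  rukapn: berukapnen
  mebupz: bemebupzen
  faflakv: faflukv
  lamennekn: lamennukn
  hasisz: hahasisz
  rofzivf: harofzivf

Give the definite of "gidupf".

begidupfen

"gidupf" has second-to-last letter 'p'. The stems whose second-to-last letter is 'p' (rukapn → berukapnen, mebupz → bemebupzen) add be- … -en around the stem.
The other patterns: stems whose second-to-last letter is 'k' change the last vowel to 'u'; stems whose second-to-last letter is 's' or 'v' add the prefix ha-.
So gidupf → begidupfen.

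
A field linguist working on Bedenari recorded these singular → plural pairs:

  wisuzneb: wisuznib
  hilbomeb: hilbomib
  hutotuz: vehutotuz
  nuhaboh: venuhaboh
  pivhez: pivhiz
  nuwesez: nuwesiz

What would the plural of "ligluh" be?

nuwesez and hutotuz both end in -z yet inflect differently (nuwesiz, vehutotuz), so the final letter is not what conditions the rule; the last vowel is.
"ligluh" has last vowel 'u'. The one such stem in the data (hutotuz → vehutotuz) adds the prefix ve-, so the same rule applies.
The other pattern: stems whose last vowel is 'e' change the last vowel to 'i'.
So ligluh → veligluh.

veligluh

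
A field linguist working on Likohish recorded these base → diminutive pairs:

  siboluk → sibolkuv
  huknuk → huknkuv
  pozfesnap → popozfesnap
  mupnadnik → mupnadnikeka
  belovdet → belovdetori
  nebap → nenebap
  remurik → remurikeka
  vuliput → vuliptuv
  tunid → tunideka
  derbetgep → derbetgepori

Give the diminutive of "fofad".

fofofad

siboluk and mupnadnik both end in -k yet inflect differently (sibolkuv, mupnadnikeka), so the final letter is not what conditions the rule; the last vowel is.
"fofad" has last vowel 'a'. The stems whose last vowel is 'a' (pozfesnap → popozfesnap, nebap → nenebap) repeat the first consonant+vowel as a prefix.
The other patterns: stems whose last vowel is 'u' delete the last vowel and add -uv; stems whose last vowel is 'i' add -eka; stems whose last vowel is 'e' add -ori.
So fofad → fofofad.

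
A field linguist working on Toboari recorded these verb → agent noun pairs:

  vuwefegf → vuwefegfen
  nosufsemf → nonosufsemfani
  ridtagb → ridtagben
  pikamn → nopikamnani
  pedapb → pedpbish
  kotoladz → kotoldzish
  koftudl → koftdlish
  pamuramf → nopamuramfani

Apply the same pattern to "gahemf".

nogahemfani

"gahemf" has second-to-last letter 'm'. The stems whose second-to-last letter is 'm' (pamuramf → nopamuramfani, nosufsemf → nonosufsemfani, pikamn → nopikamnani) add no- … -ani around the stem.
So gahemf → nogahemfani.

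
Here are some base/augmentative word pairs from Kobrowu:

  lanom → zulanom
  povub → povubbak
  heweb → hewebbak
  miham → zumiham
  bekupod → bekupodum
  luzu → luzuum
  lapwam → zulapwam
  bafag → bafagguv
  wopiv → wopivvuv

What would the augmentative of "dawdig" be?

dawdigguv

luzu and povub both have last vowel 'u' yet inflect differently (luzuum, povubbak), so the last vowel is not what conditions the rule; the final letter is.
"dawdig" ends in -g. The one such stem in the data (bafag → bafagguv) doubles the final consonant and adds -uv (as does wopiv), so the same rule applies.
The other patterns: stems ending in -d or -u add -um; stems ending in -b double the final consonant and add -ak; stems ending in -m add the prefix zu-.
So dawdig → dawdigguv.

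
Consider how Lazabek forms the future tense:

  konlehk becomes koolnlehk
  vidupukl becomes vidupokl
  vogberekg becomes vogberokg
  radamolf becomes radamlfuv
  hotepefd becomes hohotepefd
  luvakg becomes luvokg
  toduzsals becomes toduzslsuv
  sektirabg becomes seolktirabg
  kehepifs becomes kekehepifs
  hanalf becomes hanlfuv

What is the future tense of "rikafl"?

ririkafl

"rikafl" has second-to-last letter 'f'. The stems whose second-to-last letter is 'f' (kehepifs → kekehepifs, hotepefd → hohotepefd) repeat the first consonant+vowel as a prefix.
So rikafl → ririkafl.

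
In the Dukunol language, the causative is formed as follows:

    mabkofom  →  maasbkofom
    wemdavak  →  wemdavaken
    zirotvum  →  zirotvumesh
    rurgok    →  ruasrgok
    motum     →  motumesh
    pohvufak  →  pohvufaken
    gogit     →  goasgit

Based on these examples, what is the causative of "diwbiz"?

pohvufak and rurgok both end in -k yet inflect differently (pohvufaken, ruasrgok), so the final letter is not what conditions the rule; the last vowel is.
"diwbiz" has last vowel 'i'. The one such stem in the data (gogit → goasgit) inserts -as- after the first vowel (as do rurgok, mabkofom), so the same rule applies.
The other patterns: stems whose last vowel is 'a' add -en; stems whose last vowel is 'u' add -esh.
So diwbiz → diaswbiz.

diaswbiz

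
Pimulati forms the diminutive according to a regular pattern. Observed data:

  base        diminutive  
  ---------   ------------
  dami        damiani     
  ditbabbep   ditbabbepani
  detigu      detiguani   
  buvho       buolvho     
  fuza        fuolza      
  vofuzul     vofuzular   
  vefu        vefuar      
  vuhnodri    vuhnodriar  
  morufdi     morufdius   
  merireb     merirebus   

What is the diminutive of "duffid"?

"duffid" begins with d-. The stems beginning with d- (dami → damiani, ditbabbep → ditbabbepani, detigu → detiguani) add -ani.
The other patterns: stems beginning with b- or f- insert -ol- after the first vowel; stems beginning with v- add -ar; stems beginning with m- add -us.
So duffid → duffidani.

duffidani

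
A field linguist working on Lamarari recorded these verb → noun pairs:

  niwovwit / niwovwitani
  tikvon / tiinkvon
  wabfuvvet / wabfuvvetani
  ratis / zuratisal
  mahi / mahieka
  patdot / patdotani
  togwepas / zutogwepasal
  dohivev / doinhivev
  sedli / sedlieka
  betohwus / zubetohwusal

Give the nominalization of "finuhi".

ratis and mahi both have last vowel 'i' yet inflect differently (zuratisal, mahieka), so the last vowel is not what conditions the rule; the final letter is.
"finuhi" ends in -i. The stems ending in -i (mahi → mahieka, sedli → sedlieka) add -eka.
The other patterns: stems ending in -s add zu- … -al around the stem; stems ending in -t add -ani; stems ending in -n or -v insert -in- after the first vowel.
So finuhi → finuhieka.

finuhieka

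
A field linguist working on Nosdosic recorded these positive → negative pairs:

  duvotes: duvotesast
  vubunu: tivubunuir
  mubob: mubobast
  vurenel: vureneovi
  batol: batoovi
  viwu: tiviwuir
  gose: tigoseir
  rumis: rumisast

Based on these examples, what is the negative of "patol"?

"patol" ends in -l. The stems ending in -l (batol → batoovi, vurenel → vureneovi) drop the final letter and add -ovi.
The other patterns: stems ending in -b or -s add -ast; stems ending in -e or -u add ti- … -ir around the stem.
So patol → patoovi.

patoovi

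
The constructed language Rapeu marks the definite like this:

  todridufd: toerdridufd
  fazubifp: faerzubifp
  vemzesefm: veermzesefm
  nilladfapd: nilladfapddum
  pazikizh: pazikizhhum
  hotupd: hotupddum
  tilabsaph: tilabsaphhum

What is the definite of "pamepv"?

pamepvvum

todridufd and nilladfapd both end in -d yet inflect differently (toerdridufd, nilladfapddum), so the final letter is not what conditions the rule; the second-to-last letter is.
"pamepv" has second-to-last letter 'p'. The stems whose second-to-last letter is 'p' (nilladfapd → nilladfapddum, hotupd → hotupddum, tilabsaph → tilabsaphhum) double the final consonant and add -um.
The other pattern: stems whose second-to-last letter is 'f' insert -er- after the first vowel.
So pamepv → pamepvvum.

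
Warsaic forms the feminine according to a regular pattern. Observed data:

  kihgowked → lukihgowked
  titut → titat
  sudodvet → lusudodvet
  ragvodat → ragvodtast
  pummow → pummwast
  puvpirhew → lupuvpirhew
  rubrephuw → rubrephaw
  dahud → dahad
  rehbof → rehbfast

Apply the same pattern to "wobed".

luwobed

"wobed" has last vowel 'e'. The stems whose last vowel is 'e' (sudodvet → lusudodvet, puvpirhew → lupuvpirhew, kihgowked → lukihgowked) add the prefix lu-.
The other patterns: stems whose last vowel is 'u' change the last vowel to 'a'; stems whose last vowel is 'a' or 'o' delete the last vowel and add -ast.
So wobed → luwobed.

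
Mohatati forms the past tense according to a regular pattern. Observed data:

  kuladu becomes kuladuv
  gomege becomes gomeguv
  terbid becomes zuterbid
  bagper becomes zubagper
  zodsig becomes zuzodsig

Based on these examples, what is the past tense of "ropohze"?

"ropohze" ends in a vowel. The stems ending in a vowel (kuladu → kuladuv, gomege → gomeguv) drop the final letter and add -uv.
So ropohze → ropohzuv.

ropohzuv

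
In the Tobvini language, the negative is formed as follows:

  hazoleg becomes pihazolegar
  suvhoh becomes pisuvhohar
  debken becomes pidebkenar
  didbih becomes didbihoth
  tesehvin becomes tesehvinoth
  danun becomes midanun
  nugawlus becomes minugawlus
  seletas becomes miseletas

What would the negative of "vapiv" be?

vapivoth

"vapiv" has last vowel 'i'. The stems whose last vowel is 'i' (didbih → didbihoth, tesehvin → tesehvinoth) add -oth.
The other patterns: stems whose last vowel is 'e' or 'o' add pi- … -ar around the stem; stems whose last vowel is 'a' or 'u' add the prefix mi-.
So vapiv → vapivoth.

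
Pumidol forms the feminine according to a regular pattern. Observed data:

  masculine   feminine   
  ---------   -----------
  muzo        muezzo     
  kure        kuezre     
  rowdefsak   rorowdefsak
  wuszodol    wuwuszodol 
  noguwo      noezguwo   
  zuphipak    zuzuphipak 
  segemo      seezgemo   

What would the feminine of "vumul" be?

"vumul" ends in a consonant. The stems ending in a consonant (rowdefsak → rorowdefsak, wuszodol → wuwuszodol, zuphipak → zuzuphipak) repeat the first consonant+vowel as a prefix.
The other pattern: stems ending in a vowel insert -ez- after the first vowel.
So vumul → vuvumul.

vuvumul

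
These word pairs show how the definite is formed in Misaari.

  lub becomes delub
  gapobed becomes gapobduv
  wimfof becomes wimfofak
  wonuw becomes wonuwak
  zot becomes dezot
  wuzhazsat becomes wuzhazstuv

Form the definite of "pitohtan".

zot and wuzhazsat both end in -t yet inflect differently (dezot, wuzhazstuv), so the final letter is not what conditions the rule; the number of vowels is.
"pitohtan" has 3 vowels. The stems with 3 vowels (gapobed → gapobduv, wuzhazsat → wuzhazstuv) delete the last vowel and add -uv.
The other patterns: stems with 1 vowel add the prefix de-; stems with 2 vowels add -ak.
So pitohtan → pitohtnuv.

pitohtnuv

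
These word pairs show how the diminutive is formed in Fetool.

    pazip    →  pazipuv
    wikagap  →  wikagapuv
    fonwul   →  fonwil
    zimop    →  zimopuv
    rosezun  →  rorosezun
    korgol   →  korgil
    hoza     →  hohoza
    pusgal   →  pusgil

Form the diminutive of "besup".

pusgal and wikagap both have last vowel 'a' yet inflect differently (pusgil, wikagapuv), so the last vowel is not what conditions the rule; the final letter is.
"besup" ends in -p. The stems ending in -p (wikagap → wikagapuv, pazip → pazipuv, zimop → zimopuv) add -uv.
So besup → besupuv.

besupuv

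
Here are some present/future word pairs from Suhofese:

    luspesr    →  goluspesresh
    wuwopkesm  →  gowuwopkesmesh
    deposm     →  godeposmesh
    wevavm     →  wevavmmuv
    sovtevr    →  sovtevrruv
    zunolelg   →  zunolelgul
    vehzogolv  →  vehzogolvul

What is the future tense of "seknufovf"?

seknufovffuv

wuwopkesm and wevavm both end in -m yet inflect differently (gowuwopkesmesh, wevavmmuv), so the final letter is not what conditions the rule; the second-to-last letter is.
"seknufovf" has second-to-last letter 'v'. The stems whose second-to-last letter is 'v' (wevavm → wevavmmuv, sovtevr → sovtevrruv) double the final consonant and add -uv.
The other patterns: stems whose second-to-last letter is 's' add go- … -esh around the stem; stems whose second-to-last letter is 'l' add -ul.
So seknufovf → seknufovffuv.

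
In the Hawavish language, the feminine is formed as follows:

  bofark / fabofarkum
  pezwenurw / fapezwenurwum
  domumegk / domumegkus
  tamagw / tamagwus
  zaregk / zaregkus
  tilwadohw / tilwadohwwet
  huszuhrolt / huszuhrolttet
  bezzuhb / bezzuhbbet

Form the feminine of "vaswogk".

vaswogkus

bofark and domumegk both end in -k yet inflect differently (fabofarkum, domumegkus), so the final letter is not what conditions the rule; the second-to-last letter is.
"vaswogk" has second-to-last letter 'g'. The stems whose second-to-last letter is 'g' (domumegk → domumegkus, tamagw → tamagwus, zaregk → zaregkus) add -us.
The other patterns: stems whose second-to-last letter is 'r' add fa- … -um around the stem; stems whose second-to-last letter is 'h' or 'l' double the final consonant and add -et.
So vaswogk → vaswogkus.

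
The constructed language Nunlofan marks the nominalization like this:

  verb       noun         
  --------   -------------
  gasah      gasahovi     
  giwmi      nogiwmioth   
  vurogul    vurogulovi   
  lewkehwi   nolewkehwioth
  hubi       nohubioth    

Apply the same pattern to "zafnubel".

giwmi and gasah both begin with g- yet inflect differently (nogiwmioth, gasahovi), so the first letter is not what conditions the rule; whether the stem ends in a vowel or a consonant is.
"zafnubel" ends in a consonant. The stems ending in a consonant (vurogul → vurogulovi, gasah → gasahovi) add -ovi.
The other pattern: stems ending in a vowel add no- … -oth around the stem.
So zafnubel → zafnubelovi.

zafnubelovi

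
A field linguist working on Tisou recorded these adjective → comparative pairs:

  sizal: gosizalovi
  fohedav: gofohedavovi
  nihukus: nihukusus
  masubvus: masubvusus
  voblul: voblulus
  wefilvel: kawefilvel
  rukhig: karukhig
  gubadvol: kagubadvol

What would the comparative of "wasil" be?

sizal and voblul both end in -l yet inflect differently (gosizalovi, voblulus), so the final letter is not what conditions the rule; the last vowel is.
"wasil" has last vowel 'i'. The one such stem in the data (rukhig → karukhig) adds the prefix ka-, so the same rule applies.
The other patterns: stems whose last vowel is 'a' add go- … -ovi around the stem; stems whose last vowel is 'u' add -us.
So wasil → kawasil.

kawasil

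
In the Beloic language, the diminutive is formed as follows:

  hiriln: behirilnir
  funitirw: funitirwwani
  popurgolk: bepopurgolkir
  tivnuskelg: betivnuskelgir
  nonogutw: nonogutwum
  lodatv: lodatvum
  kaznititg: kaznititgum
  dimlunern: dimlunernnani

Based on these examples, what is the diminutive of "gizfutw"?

dimlunern and hiriln both end in -n yet inflect differently (dimlunernnani, behirilnir), so the final letter is not what conditions the rule; the second-to-last letter is.
"gizfutw" has second-to-last letter 't'. The stems whose second-to-last letter is 't' (nonogutw → nonogutwum, kaznititg → kaznititgum, lodatv → lodatvum) add -um.
So gizfutw → gizfutwum.

gizfutwum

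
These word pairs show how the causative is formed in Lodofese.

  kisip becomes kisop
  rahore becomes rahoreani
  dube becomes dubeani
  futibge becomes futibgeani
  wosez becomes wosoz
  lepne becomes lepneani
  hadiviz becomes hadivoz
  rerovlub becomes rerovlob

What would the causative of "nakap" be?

"nakap" ends in -p. The one such stem in the data (kisip → kisop) changes the last vowel to 'o' (as do hadiviz, rerovlub), so the same rule applies.
The other pattern: stems ending in -e add -ani.
So nakap → nakop.

nakop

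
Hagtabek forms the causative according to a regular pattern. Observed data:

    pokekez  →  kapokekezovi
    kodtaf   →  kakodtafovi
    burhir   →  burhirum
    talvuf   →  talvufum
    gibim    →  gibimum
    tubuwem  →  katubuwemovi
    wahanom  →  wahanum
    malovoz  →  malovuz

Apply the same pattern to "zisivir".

zisivirum

"zisivir" has last vowel 'i'. The stems whose last vowel is 'i' (burhir → burhirum, gibim → gibimum) add -um.
The other patterns: stems whose last vowel is 'o' change the last vowel to 'u'; stems whose last vowel is 'a' or 'e' add ka- … -ovi around the stem.
So zisivir → zisivirum.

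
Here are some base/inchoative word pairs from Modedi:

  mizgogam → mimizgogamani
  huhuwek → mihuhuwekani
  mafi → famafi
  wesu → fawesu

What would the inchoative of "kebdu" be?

fakebdu

mizgogam and mafi both begin with m- yet inflect differently (mimizgogamani, famafi), so the first letter is not what conditions the rule; whether the stem ends in a vowel or a consonant is.
"kebdu" ends in a vowel. The stems ending in a vowel (mafi → famafi, wesu → fawesu) add the prefix fa-.
The other pattern: stems ending in a consonant add mi- … -ani around the stem.
So kebdu → fakebdu.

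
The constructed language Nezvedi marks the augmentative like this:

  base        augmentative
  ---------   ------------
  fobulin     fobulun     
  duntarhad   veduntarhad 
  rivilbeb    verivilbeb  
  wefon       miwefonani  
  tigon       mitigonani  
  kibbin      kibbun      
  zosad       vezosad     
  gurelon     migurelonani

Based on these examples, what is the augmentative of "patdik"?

patduk

fobulin and gurelon both end in -n yet inflect differently (fobulun, migurelonani), so the final letter is not what conditions the rule; the last vowel is.
"patdik" has last vowel 'i'. The stems whose last vowel is 'i' (fobulin → fobulun, kibbin → kibbun) change the last vowel to 'u'.
The other patterns: stems whose last vowel is 'o' add mi- … -ani around the stem; stems whose last vowel is 'a' or 'e' add the prefix ve-.
So patdik → patduk.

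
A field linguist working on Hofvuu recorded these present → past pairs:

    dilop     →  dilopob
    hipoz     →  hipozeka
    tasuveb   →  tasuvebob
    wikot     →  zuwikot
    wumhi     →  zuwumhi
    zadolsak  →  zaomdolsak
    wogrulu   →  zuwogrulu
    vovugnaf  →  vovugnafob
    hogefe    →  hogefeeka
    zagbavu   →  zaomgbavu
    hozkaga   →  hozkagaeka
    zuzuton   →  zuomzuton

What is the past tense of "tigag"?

tigagob

"tigag" begins with t-. The one such stem in the data (tasuveb → tasuvebob) adds -ob, so the same rule applies.
So tigag → tigagob.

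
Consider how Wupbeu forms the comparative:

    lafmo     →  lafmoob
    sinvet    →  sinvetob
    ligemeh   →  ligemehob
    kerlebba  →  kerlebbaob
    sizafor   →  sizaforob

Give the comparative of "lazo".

lazoob

Every pair shown (lafmo → lafmoob, sinvet → sinvetob, ligemeh → ligemehob, …) follows the same rule: add -ob.
So lazo → lazoob.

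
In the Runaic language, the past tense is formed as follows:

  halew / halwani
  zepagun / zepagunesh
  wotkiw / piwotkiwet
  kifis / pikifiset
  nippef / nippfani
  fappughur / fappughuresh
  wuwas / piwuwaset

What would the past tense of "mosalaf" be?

"mosalaf" has last vowel 'a'. The one such stem in the data (wuwas → piwuwaset) adds pi- … -et around the stem, so the same rule applies.
So mosalaf → pimosalafet.

pimosalafet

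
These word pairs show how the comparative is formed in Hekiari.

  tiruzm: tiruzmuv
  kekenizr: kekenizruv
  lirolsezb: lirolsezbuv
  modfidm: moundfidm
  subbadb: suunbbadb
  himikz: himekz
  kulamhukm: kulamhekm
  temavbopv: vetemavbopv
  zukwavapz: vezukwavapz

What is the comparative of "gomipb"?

vegomipb

tiruzm and modfidm both end in -m yet inflect differently (tiruzmuv, moundfidm), so the final letter is not what conditions the rule; the second-to-last letter is.
"gomipb" has second-to-last letter 'p'. The stems whose second-to-last letter is 'p' (temavbopv → vetemavbopv, zukwavapz → vezukwavapz) add the prefix ve-.
The other patterns: stems whose second-to-last letter is 'z' add -uv; stems whose second-to-last letter is 'd' insert -un- after the first vowel; stems whose second-to-last letter is 'k' change the last vowel to 'e'.
So gomipb → vegomipb.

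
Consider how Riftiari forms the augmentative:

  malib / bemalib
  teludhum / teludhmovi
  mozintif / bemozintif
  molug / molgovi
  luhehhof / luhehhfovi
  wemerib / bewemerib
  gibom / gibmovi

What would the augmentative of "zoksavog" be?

zoksavgovi

mozintif and luhehhof both end in -f yet inflect differently (bemozintif, luhehhfovi), so the final letter is not what conditions the rule; the last vowel is.
"zoksavog" has last vowel 'o'. The stems whose last vowel is 'o' (gibom → gibmovi, luhehhof → luhehhfovi) delete the last vowel and add -ovi.
The other pattern: stems whose last vowel is 'i' add the prefix be-.
So zoksavog → zoksavgovi.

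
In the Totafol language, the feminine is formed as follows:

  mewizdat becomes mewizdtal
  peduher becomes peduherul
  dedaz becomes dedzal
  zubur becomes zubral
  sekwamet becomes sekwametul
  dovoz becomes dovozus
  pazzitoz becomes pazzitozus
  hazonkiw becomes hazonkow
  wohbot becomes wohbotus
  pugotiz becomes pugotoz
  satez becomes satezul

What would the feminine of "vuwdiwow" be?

pazzitoz and pugotiz both end in -z yet inflect differently (pazzitozus, pugotoz), so the final letter is not what conditions the rule; the last vowel is.
"vuwdiwow" has last vowel 'o'. The stems whose last vowel is 'o' (wohbot → wohbotus, pazzitoz → pazzitozus, dovoz → dovozus) add -us.
So vuwdiwow → vuwdiwowus.

vuwdiwowus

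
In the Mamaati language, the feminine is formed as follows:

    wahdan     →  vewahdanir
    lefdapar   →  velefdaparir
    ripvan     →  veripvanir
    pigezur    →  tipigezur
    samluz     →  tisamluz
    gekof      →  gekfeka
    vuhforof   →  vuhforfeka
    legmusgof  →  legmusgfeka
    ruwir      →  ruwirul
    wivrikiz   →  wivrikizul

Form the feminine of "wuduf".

"wuduf" has last vowel 'u'. The stems whose last vowel is 'u' (pigezur → tipigezur, samluz → tisamluz) add the prefix ti-.
So wuduf → tiwuduf.

tiwuduf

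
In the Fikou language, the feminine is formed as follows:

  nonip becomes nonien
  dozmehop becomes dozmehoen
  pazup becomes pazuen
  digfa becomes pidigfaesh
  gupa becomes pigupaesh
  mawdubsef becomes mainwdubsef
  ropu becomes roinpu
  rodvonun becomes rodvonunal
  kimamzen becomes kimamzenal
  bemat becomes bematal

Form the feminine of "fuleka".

pifulekaesh

pazup and ropu both have last vowel 'u' yet inflect differently (pazuen, roinpu), so the last vowel is not what conditions the rule; the final letter is.
"fuleka" ends in -a. The stems ending in -a (digfa → pidigfaesh, gupa → pigupaesh) add pi- … -esh around the stem.
The other patterns: stems ending in -p drop the final letter and add -en; stems ending in -f or -u insert -in- after the first vowel; stems ending in -n or -t add -al.
So fuleka → pifulekaesh.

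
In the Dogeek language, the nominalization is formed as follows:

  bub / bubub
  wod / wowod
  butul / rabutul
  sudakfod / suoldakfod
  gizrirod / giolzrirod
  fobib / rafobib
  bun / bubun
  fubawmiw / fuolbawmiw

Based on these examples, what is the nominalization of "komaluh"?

koolmaluh

"komaluh" has 3 vowels. The stems with 3 vowels (gizrirod → giolzrirod, sudakfod → suoldakfod, fubawmiw → fuolbawmiw) insert -ol- after the first vowel.
The other patterns: stems with 1 vowel repeat the first consonant+vowel as a prefix; stems with 2 vowels add the prefix ra-.
So komaluh → koolmaluh.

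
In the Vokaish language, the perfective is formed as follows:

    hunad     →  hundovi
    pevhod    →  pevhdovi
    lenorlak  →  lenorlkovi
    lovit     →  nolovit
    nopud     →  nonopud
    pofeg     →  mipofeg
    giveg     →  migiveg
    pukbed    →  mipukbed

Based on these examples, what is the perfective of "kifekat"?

kifektovi

hunad and nopud both end in -d yet inflect differently (hundovi, nonopud), so the final letter is not what conditions the rule; the last vowel is.
"kifekat" has last vowel 'a'. The stems whose last vowel is 'a' (hunad → hundovi, lenorlak → lenorlkovi) delete the last vowel and add -ovi.
So kifekat → kifektovi.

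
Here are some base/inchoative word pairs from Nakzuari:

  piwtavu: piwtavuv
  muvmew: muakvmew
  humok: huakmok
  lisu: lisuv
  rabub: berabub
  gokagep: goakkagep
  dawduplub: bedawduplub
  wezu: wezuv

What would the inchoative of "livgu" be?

"livgu" ends in -u. The stems ending in -u (lisu → lisuv, piwtavu → piwtavuv, wezu → wezuv) drop the final letter and add -uv.
So livgu → livguv.

livguv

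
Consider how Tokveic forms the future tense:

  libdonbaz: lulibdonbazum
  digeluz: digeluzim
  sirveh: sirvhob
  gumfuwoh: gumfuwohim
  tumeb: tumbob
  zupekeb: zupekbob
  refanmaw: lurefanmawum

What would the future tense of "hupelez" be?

hupelzob

sirveh and gumfuwoh both end in -h yet inflect differently (sirvhob, gumfuwohim), so the final letter is not what conditions the rule; the last vowel is.
"hupelez" has last vowel 'e'. The stems whose last vowel is 'e' (zupekeb → zupekbob, tumeb → tumbob, sirveh → sirvhob) delete the last vowel and add -ob.
So hupelez → hupelzob.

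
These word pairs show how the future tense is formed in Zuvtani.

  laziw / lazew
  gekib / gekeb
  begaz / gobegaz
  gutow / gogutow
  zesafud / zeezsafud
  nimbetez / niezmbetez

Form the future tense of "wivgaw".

laziw and gutow both end in -w yet inflect differently (lazew, gogutow), so the final letter is not what conditions the rule; the last vowel is.
"wivgaw" has last vowel 'a'. The one such stem in the data (begaz → gobegaz) adds the prefix go-, so the same rule applies.
So wivgaw → gowivgaw.

gowivgaw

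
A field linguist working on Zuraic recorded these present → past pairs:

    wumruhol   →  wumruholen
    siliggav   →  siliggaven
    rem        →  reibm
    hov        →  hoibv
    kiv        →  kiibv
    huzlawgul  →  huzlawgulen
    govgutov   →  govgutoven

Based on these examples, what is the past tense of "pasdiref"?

pasdirefen

kiv and siliggav both end in -v yet inflect differently (kiibv, siliggaven), so the final letter is not what conditions the rule; the number of vowels is.
"pasdiref" has 3 vowels. The stems with 3 vowels (siliggav → siliggaven, wumruhol → wumruholen, govgutov → govgutoven) add -en.
The other pattern: stems with 1 vowel insert -ib- after the first vowel.
So pasdiref → pasdirefen.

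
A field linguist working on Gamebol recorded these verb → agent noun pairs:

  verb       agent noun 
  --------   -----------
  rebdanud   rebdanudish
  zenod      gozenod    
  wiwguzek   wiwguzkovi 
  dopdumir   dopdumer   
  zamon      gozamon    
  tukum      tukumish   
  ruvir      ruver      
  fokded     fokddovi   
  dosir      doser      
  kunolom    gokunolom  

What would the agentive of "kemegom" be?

kunolom and tukum both end in -m yet inflect differently (gokunolom, tukumish), so the final letter is not what conditions the rule; the last vowel is.
"kemegom" has last vowel 'o'. The stems whose last vowel is 'o' (zamon → gozamon, zenod → gozenod, kunolom → gokunolom) add the prefix go-.
So kemegom → gokemegom.

gokemegom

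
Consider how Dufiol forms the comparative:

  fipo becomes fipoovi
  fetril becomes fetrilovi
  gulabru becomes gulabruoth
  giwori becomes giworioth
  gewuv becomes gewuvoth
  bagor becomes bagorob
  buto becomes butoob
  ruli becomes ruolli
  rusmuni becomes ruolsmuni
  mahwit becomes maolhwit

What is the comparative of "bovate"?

fipo and buto both end in -o yet inflect differently (fipoovi, butoob), so the final letter is not what conditions the rule; the first letter is.
"bovate" begins with b-. The stems beginning with b- (bagor → bagorob, buto → butoob) add -ob.
So bovate → bovateob.

bovateob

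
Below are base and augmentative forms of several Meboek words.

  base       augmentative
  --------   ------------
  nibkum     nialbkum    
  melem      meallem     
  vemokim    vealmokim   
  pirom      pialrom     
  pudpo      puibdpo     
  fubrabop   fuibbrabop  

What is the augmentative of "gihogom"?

gialhogom

"gihogom" ends in -m. The stems ending in -m (nibkum → nialbkum, melem → meallem, vemokim → vealmokim) insert -al- after the first vowel.
The other pattern: stems ending in -o or -p insert -ib- after the first vowel.
So gihogom → gialhogom.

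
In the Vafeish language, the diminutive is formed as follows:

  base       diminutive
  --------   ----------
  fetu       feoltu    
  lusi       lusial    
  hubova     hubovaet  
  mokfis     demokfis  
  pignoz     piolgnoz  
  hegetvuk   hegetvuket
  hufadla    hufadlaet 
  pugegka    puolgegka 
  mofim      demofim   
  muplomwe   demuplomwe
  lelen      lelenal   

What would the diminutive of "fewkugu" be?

hufadla and pugegka both end in -a yet inflect differently (hufadlaet, puolgegka), so the final letter is not what conditions the rule; the first letter is.
"fewkugu" begins with f-. The one such stem in the data (fetu → feoltu) inserts -ol- after the first vowel (as do pignoz, pugegka), so the same rule applies.
The other patterns: stems beginning with h- add -et; stems beginning with m- add the prefix de-; stems beginning with l- add -al.
So fewkugu → feolwkugu.

feolwkugu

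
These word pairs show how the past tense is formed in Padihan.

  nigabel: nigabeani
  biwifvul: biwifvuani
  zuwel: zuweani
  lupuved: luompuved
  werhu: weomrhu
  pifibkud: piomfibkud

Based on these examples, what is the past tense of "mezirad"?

meomzirad

biwifvul and werhu both have last vowel 'u' yet inflect differently (biwifvuani, weomrhu), so the last vowel is not what conditions the rule; the final letter is.
"mezirad" ends in -d. The stems ending in -d (lupuved → luompuved, pifibkud → piomfibkud) insert -om- after the first vowel.
The other pattern: stems ending in -l drop the final letter and add -ani.
So mezirad → meomzirad.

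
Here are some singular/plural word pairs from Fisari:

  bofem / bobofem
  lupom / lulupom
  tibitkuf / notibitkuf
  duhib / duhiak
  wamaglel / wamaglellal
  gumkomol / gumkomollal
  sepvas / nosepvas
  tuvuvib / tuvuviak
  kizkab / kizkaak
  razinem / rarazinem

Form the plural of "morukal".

morukallal

"morukal" ends in -l. The stems ending in -l (wamaglel → wamaglellal, gumkomol → gumkomollal) double the final consonant and add -al.
So morukal → morukallal.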